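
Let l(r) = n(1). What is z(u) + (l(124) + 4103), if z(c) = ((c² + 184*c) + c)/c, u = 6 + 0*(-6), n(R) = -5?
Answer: 4289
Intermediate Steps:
u = 6 (u = 6 + 0 = 6)
l(r) = -5
z(c) = (c² + 185*c)/c
z(u) + (l(124) + 4103) = (185 + 6) + (-5 + 4103) = 191 + 4098 = 4289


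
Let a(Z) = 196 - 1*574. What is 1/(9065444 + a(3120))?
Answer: 1/9065066 ≈ 1.1031e-7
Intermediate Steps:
a(Z) = -378 (a(Z) = 196 - 574 = -378)
1/(9065444 + a(3120)) = 1/(9065444 - 378) = 1/9065066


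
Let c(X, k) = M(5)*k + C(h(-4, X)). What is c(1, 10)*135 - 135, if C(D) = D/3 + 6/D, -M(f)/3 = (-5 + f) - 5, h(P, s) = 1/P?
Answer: 67455/4 ≈ 16864.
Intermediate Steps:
M(f) = 30 - 3*f (M(f) = -3*((-5 + f) - 5) = -3*(-10 + f) = 30 - 3*f)
C(D) = 6/D + D/3 (C(D) = D*(⅓) + 6/D = D/3 + 6/D = 6/D + D/3)
c(X, k) = -289/12 + 15*k (c(X, k) = (30 - 3*5)*k + (6/(1/(-4)) + (⅓)/(-4)) = (30 - 15)*k + (6/(-¼) + (⅓)*(-¼)) = 15*k + (6*(-4) - 1/12) = 15*k + (-24 - 1/12) = 15*k - 289/12 = -289/12 + 15*k)
c(1, 10)*135 - 135 = (-289/12 + 15*10)*135 - 135 = (-289/12 + 150)*135 - 135 = (1511/12)*135 - 135 = 67995/4 - 135 = 67455/4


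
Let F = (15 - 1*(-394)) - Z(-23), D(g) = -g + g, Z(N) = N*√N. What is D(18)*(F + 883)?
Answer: 0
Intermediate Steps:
Z(N) = N^(3/2)
D(g) = 0
F = 409 + 23*I*√23 (F = (15 - 1*(-394)) - (-23)^(3/2) = (15 + 394) - (-23)*I*√23 = 409 + 23*I*√23 ≈ 409.0 + 110.3*I)
D(18)*(F + 883) = 0*((409 + 23*I*√23) + 883) = 0*(1292 + 23*I*√23) = 0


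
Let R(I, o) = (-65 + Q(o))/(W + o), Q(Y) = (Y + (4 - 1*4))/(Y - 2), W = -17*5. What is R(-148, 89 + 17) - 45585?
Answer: -16594049/364 ≈ -45588.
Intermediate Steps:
W = -85
Q(Y) = Y/(-2 + Y) (Q(Y) = (Y + (4 - 4))/(-2 + Y) = (Y + 0)/(-2 + Y) = Y/(-2 + Y))
R(I, o) = (-65 + o/(-2 + o))/(-85 + o)
R(-148, 89 + 17) - 45585 = 2*(65 - 32*(89 + 17))/((-85 + (89 + 17))*(-2 + (89 + 17))) - 45585 = 2*(65 - 32*106)/((-85 + 106)*(-2 + 106)) - 45585 = 2*(65 - 3392)/(21*104) - 45585 = 2*(1/21)*(1/104)*(-3327) - 45585 = -1109/364 - 45585 = -16594049/364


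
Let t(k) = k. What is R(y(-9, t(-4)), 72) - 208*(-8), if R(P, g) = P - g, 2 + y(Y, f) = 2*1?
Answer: 1592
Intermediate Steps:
y(Y, f) = 0 (y(Y, f) = -2 + 2*1 = -2 + 2 = 0)
R(y(-9, t(-4)), 72) - 208*(-8) = (0 - 1*72) - 208*(-8) = (0 - 72) + 1664 = -72 + 1664 = 1592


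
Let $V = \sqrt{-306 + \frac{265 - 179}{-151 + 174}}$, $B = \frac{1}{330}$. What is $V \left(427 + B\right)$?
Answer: $\frac{140911 i \sqrt{39974}}{3795} \approx 7423.7 i$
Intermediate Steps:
$B = \frac{1}{330} \approx 0.0030303$
$V = \frac{2 i \sqrt{39974}}{23}$ ($V = \sqrt{-306 + \frac{86}{23}} = \sqrt{- \frac{6952}{23}} = \frac{2 i \sqrt{39974}}{23} \approx 17.386 i$)
$V \left(427 + B\right) = \frac{2 i \sqrt{39974}}{23} \left(427 + \frac{1}{330}\right) = \frac{2 i \sqrt{39974}}{23} \cdot \frac{140911}{330} = \frac{140911 i \sqrt{39974}}{3795}$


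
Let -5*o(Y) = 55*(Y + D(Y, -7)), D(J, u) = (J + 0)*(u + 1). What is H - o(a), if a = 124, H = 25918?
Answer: 19098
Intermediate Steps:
D(J, u) = J*(1 + u)
o(Y) = 55*Y (o(Y) = -11*(Y + Y*(1 - 7)) = -11*(Y + Y*(-6)) = -11*(Y - 6*Y) = -11*(-5*Y) = -(-55)*Y = 55*Y)
H - o(a) = 25918 - 55*124 = 25918 - 1*6820 = 25918 - 6820 = 19098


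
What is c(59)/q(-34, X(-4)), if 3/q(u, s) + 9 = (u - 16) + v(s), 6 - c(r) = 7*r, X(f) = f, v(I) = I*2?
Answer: 27269/3 ≈ 9089.7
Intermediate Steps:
v(I) = 2*I
c(r) = 6 - 7*r
q(u, s) = 3/(-25 + u + 2*s) (q(u, s) = 3/(-9 + ((u - 16) + 2*s)) = 3/(-9 + ((-16 + u) + 2*s)) = 3/(-9 + (-16 + u + 2*s)) = 3/(-25 + u + 2*s))
c(59)/q(-34, X(-4)) = (6 - 7*59)/((3/(-25 - 34 + 2*(-4)))) = (6 - 413)/((3/(-25 - 34 - 8))) = -407/(3/(-67)) = -407/(3*(-1/67)) = -407/(-3/67) = -407*(-67/3) = 27269/3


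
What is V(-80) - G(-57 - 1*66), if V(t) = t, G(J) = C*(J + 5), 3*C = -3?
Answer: -198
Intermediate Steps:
C = -1 (C = (⅓)*(-3) = -1)
G(J) = -5 - J (G(J) = -(J + 5) = -(5 + J) = -5 - J)
V(-80) - G(-57 - 1*66) = -80 - (-5 - (-57 - 1*66)) = -80 - (-5 - (-57 - 66)) = -80 - (-5 - 1*(-123)) = -80 - (-5 + 123) = -80 - 1*118 = -80 - 118 = -198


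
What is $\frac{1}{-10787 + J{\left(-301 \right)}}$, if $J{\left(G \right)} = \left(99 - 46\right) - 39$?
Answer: $- \frac{1}{10773} \approx -9.2825 \cdot 10^{-5}$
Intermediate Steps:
$J{\left(G \right)} = 14$ ($J{\left(G \right)} = 53 - 39 = 14$)
$\frac{1}{-10787 + J{\left(-301 \right)}} = \frac{1}{-10787 + 14} = \frac{1}{-10773} = - \frac{1}{10773}$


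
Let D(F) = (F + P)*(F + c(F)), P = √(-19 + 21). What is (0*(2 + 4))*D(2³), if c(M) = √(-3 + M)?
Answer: 0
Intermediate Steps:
P = √2 ≈ 1.4142
D(F) = (F + √2)*(F + √(-3 + F))
(0*(2 + 4))*D(2³) = (0*(2 + 4))*((2³)² + √(-6 + 2*2³) + 2³*√2 + 2³*√(-3 + 2³)) = (0*6)*(8² + √(-6 + 2*8) + 8*√2 + 8*√(-3 + 8)) = 0*(64 + √(-6 + 16) + 8*√2 + 8*√5) = 0*(64 + √10 + 8*√2 + 8*√5) = 0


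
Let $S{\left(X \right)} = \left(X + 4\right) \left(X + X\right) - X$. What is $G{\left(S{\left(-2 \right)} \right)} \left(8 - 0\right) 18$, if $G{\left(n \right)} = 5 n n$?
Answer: $25920$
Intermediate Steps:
$S{\left(X \right)} = - X + 2 X \left(4 + X\right)$ ($S{\left(X \right)} = \left(4 + X\right) 2 X - X = 2 X \left(4 + X\right) - X = - X + 2 X \left(4 + X\right)$)
$G{\left(n \right)} = 5 n^{2}$
$G{\left(S{\left(-2 \right)} \right)} \left(8 - 0\right) 18 = 5 \left(- 2 \left(7 + 2 \left(-2\right)\right)\right)^{2} \left(8 - 0\right) 18 = 5 \left(- 2 \left(7 - 4\right)\right)^{2} \left(8 + 0\right) 18 = 5 \left(\left(-2\right) 3\right)^{2} \cdot 8 \cdot 18 = 5 \left(-6\right)^{2} \cdot 8 \cdot 18 = 5 \cdot 36 \cdot 8 \cdot 18 = 180 \cdot 8 \cdot 18 = 1440 \cdot 18 = 25920$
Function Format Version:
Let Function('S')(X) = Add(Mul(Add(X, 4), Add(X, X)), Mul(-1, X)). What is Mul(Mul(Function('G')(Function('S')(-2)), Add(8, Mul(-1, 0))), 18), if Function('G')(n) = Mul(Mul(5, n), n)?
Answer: 25920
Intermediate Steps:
Function('S')(X) = Add(Mul(-1, X), Mul(2, X, Add(4, X))) (Function('S')(X) = Add(Mul(Add(4, X), Mul(2, X)), Mul(-1, X)) = Add(Mul(2, X, Add(4, X)), Mul(-1, X)) = Add(Mul(-1, X), Mul(2, X, Add(4, X))))
Function('G')(n) = Mul(5, Pow(n, 2))
Mul(Mul(Function('G')(Function('S')(-2)), Add(8, Mul(-1, 0))), 18) = Mul(Mul(Mul(5, Pow(Mul(-2, Add(7, Mul(2, -2))), 2)), Add(8, Mul(-1, 0))), 18) = Mul(Mul(Mul(5, Pow(Mul(-2, Add(7, -4)), 2)), Add(8, 0)), 18) = Mul(Mul(Mul(5, Pow(Mul(-2, 3), 2)), 8), 18) = Mul(Mul(Mul(5, Pow(-6, 2)), 8), 18) = Mul(Mul(Mul(5, 36), 8), 18) = Mul(Mul(180, 8), 18) = Mul(1440, 18) = 25920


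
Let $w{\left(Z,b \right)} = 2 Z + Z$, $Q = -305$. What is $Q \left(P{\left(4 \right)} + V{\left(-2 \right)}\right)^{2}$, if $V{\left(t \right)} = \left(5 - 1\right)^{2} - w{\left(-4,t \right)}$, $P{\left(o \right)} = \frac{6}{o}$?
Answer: $- \frac{1061705}{4} \approx -2.6543 \cdot 10^{5}$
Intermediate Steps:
$w{\left(Z,b \right)} = 3 Z$
$V{\left(t \right)} = 28$ ($V{\left(t \right)} = \left(5 - 1\right)^{2} - 3 \left(-4\right) = 4^{2} - -12 = 16 + 12 = 28$)
$Q \left(P{\left(4 \right)} + V{\left(-2 \right)}\right)^{2} = - 305 \left(\frac{6}{4} + 28\right)^{2} = - 305 \left(6 \cdot \frac{1}{4} + 28\right)^{2} = - 305 \left(\frac{3}{2} + 28\right)^{2} = - 305 \left(\frac{59}{2}\right)^{2} = \left(-305\right) \frac{3481}{4} = - \frac{1061705}{4}$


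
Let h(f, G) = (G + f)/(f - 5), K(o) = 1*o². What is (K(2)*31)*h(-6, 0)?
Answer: 744/11 ≈ 67.636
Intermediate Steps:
K(o) = o²
h(f, G) = (G + f)/(-5 + f)
(K(2)*31)*h(-6, 0) = (2²*31)*((0 - 6)/(-5 - 6)) = (4*31)*(-6/(-11)) = 124*(-1/11*(-6)) = 124*(6/11) = 744/11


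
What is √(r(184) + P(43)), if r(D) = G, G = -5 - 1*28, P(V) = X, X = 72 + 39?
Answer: √78 ≈ 8.8318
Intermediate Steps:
X = 111
P(V) = 111
G = -33 (G = -5 - 28 = -33)
r(D) = -33
√(r(184) + P(43)) = √(-33 + 111) = √78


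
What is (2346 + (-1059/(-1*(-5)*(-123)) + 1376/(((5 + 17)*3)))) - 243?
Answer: 14379484/6765 ≈ 2125.6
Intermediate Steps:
(2346 + (-1059/(-1*(-5)*(-123)) + 1376/(((5 + 17)*3)))) - 243 = (2346 + (-1059/(5*(-123)) + 1376/((22*3)))) - 243 = (2346 + (-1059/(-615) + 1376/66)) - 243 = (2346 + (-1059*(-1/615) + 1376*(1/66))) - 243 = (2346 + (353/205 + 688/33)) - 243 = (2346 + 152689/6765) - 243 = 16023379/6765 - 243 = 14379484/6765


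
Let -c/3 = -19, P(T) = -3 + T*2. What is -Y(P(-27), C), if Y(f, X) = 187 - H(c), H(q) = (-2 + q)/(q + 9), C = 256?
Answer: -1117/6 ≈ -186.17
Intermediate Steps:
P(T) = -3 + 2*T
c = 57 (c = -3*(-19) = 57)
H(q) = (-2 + q)/(9 + q)
Y(f, X) = 1117/6 (Y(f, X) = 187 - (-2 + 57)/(9 + 57) = 187 - 55/66 = 187 - 1*⅚ = 187 - ⅚ = 1117/6)
-Y(P(-27), C) = -1*1117/6 = -1117/6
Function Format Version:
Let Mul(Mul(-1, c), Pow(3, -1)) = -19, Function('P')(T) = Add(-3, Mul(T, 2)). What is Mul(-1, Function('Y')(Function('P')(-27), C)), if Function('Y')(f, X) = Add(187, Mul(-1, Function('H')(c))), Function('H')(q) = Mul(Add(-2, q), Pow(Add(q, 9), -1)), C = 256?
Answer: Rational(-1117, 6) ≈ -186.17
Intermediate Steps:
Function('P')(T) = Add(-3, Mul(2, T))
c = 57 (c = Mul(-3, -19) = 57)
Function('H')(q) = Mul(Pow(Add(9, q), -1), Add(-2, q)) (Function('H')(q) = Mul(Add(-2, q), Pow(Add(9, q), -1)) = Mul(Pow(Add(9, q), -1), Add(-2, q)))
Function('Y')(f, X) = Rational(1117, 6) (Function('Y')(f, X) = Add(187, Mul(-1, Mul(Pow(Add(9, 57), -1), Add(-2, 57)))) = Add(187, Mul(-1, Mul(Pow(66, -1), 55))) = Add(187, Mul(-1, Mul(Rational(1, 66), 55))) = Add(187, Mul(-1, Rational(5, 6))) = Add(187, Rational(-5, 6)) = Rational(1117, 6))
Mul(-1, Function('Y')(Function('P')(-27), C)) = Mul(-1, Rational(1117, 6)) = Rational(-1117, 6)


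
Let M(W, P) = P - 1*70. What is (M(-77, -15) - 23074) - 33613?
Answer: -56772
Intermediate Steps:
M(W, P) = -70 + P (M(W, P) = P - 70 = -70 + P)
(M(-77, -15) - 23074) - 33613 = ((-70 - 15) - 23074) - 33613 = (-85 - 23074) - 33613 = -23159 - 33613 = -56772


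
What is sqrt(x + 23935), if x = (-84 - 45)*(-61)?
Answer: 2*sqrt(7951) ≈ 178.34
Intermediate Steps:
x = 7869 (x = -129*(-61) = 7869)
sqrt(x + 23935) = sqrt(7869 + 23935) = sqrt(31804) = 2*sqrt(7951)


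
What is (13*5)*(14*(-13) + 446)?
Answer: 17160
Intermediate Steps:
(13*5)*(14*(-13) + 446) = 65*(-182 + 446) = 65*264 = 17160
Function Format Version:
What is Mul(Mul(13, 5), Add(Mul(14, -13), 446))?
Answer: 17160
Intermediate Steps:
Mul(Mul(13, 5), Add(Mul(14, -13), 446)) = Mul(65, Add(-182, 446)) = Mul(65, 264) = 17160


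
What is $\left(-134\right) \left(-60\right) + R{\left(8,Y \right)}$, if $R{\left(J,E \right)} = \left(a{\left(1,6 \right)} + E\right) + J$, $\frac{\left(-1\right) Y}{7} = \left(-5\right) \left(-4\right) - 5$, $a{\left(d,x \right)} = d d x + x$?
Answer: $7955$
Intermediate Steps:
$a{\left(d,x \right)} = x + x d^{2}$ ($a{\left(d,x \right)} = d^{2} x + x = x d^{2} + x = x + x d^{2}$)
$Y = -105$ ($Y = - 7 \left(\left(-5\right) \left(-4\right) - 5\right) = - 7 \left(20 - 5\right) = \left(-7\right) 15 = -105$)
$R{\left(J,E \right)} = 12 + E + J$ ($R{\left(J,E \right)} = \left(6 \left(1 + 1^{2}\right) + E\right) + J = \left(6 \left(1 + 1\right) + E\right) + J = \left(6 \cdot 2 + E\right) + J = \left(12 + E\right) + J = 12 + E + J$)
$\left(-134\right) \left(-60\right) + R{\left(8,Y \right)} = \left(-134\right) \left(-60\right) + \left(12 - 105 + 8\right) = 8040 - 85 = 7955$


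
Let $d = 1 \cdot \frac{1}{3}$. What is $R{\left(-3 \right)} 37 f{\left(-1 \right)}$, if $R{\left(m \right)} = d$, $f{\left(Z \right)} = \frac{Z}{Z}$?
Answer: $\frac{37}{3} \approx 12.333$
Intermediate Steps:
$f{\left(Z \right)} = 1$
$d = \frac{1}{3}$ ($d = 1 \cdot \frac{1}{3} = \frac{1}{3} \approx 0.33333$)
$R{\left(m \right)} = \frac{1}{3}$
$R{\left(-3 \right)} 37 f{\left(-1 \right)} = \frac{1}{3} \cdot 37 \cdot 1 = \frac{37}{3} \cdot 1 = \frac{37}{3}$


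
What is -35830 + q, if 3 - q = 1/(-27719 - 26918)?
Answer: -1957479798/54637 ≈ -35827.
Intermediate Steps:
q = 163912/54637 (q = 3 - 1/(-27719 - 26918) = 3 - 1/(-54637) = 3 - 1*(-1/54637) = 3 + 1/54637 = 163912/54637 ≈ 3.0000)
-35830 + q = -35830 + 163912/54637 = -1957479798/54637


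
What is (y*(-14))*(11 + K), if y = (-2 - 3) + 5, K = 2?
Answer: 0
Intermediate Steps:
y = 0 (y = -5 + 5 = 0)
(y*(-14))*(11 + K) = (0*(-14))*(11 + 2) = 0*13 = 0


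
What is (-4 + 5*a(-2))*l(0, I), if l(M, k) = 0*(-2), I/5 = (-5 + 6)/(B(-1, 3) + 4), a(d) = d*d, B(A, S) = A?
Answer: 0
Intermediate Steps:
a(d) = d²
I = 5/3 (I = 5*((-5 + 6)/(-1 + 4)) = 5*(1/3) = 5*(1*(⅓)) = 5*(⅓) = 5/3 ≈ 1.6667)
l(M, k) = 0
(-4 + 5*a(-2))*l(0, I) = (-4 + 5*(-2)²)*0 = (-4 + 5*4)*0 = (-4 + 20)*0 = 16*0 = 0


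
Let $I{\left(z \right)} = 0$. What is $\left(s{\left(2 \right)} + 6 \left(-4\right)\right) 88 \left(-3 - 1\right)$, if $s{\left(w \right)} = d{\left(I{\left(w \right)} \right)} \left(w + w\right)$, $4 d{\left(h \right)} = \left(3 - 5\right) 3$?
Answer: $10560$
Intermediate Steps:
$d{\left(h \right)} = - \frac{3}{2}$ ($d{\left(h \right)} = \frac{\left(3 - 5\right) 3}{4} = \frac{\left(-2\right) 3}{4} = \frac{1}{4} \left(-6\right) = - \frac{3}{2}$)
$s{\left(w \right)} = - 3 w$ ($s{\left(w \right)} = - \frac{3 \left(w + w\right)}{2} = - \frac{3 \cdot 2 w}{2} = - 3 w$)
$\left(s{\left(2 \right)} + 6 \left(-4\right)\right) 88 \left(-3 - 1\right) = \left(\left(-3\right) 2 + 6 \left(-4\right)\right) 88 \left(-3 - 1\right) = \left(-6 - 24\right) 88 \left(-4\right) = \left(-30\right) 88 \left(-4\right) = \left(-2640\right) \left(-4\right) = 10560$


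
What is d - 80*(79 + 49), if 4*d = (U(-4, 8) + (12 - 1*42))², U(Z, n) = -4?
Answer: -9951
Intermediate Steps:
d = 289 (d = (-4 + (12 - 1*42))²/4 = (-4 + (12 - 42))²/4 = (-4 - 30)²/4 = (¼)*(-34)² = (¼)*1156 = 289)
d - 80*(79 + 49) = 289 - 80*(79 + 49) = 289 - 80*128 = 289 - 1*10240 = 289 - 10240 = -9951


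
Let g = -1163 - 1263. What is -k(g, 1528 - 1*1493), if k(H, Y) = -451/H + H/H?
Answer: -2877/2426 ≈ -1.1859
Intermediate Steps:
g = -2426
k(H, Y) = 1 - 451/H (k(H, Y) = -451/H + 1 = 1 - 451/H)
-k(g, 1528 - 1*1493) = -(-451 - 2426)/(-2426) = -(-1)*(-2877)/2426 = -1*2877/2426 = -2877/2426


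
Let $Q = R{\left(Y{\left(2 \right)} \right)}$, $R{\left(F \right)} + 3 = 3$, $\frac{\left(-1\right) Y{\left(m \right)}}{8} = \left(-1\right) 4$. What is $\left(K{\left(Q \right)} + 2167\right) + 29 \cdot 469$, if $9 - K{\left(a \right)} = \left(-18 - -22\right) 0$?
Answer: $15777$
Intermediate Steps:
$Y{\left(m \right)} = 32$ ($Y{\left(m \right)} = - 8 \left(\left(-1\right) 4\right) = \left(-8\right) \left(-4\right) = 32$)
$R{\left(F \right)} = 0$ ($R{\left(F \right)} = -3 + 3 = 0$)
$Q = 0$
$K{\left(a \right)} = 9$ ($K{\left(a \right)} = 9 - \left(-18 - -22\right) 0 = 9 - \left(-18 + 22\right) 0 = 9 - 4 \cdot 0 = 9 - 0 = 9 + 0 = 9$)
$\left(K{\left(Q \right)} + 2167\right) + 29 \cdot 469 = \left(9 + 2167\right) + 29 \cdot 469 = 2176 + 13601 = 15777$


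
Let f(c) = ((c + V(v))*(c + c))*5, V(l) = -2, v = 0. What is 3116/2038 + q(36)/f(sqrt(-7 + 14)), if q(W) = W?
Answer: 13904/5095 + 12*sqrt(7)/35 ≈ 3.6361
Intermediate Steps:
f(c) = 10*c*(-2 + c) (f(c) = ((c - 2)*(c + c))*5 = ((-2 + c)*(2*c))*5 = (2*c*(-2 + c))*5 = 10*c*(-2 + c))
3116/2038 + q(36)/f(sqrt(-7 + 14)) = 3116/2038 + 36/((10*sqrt(-7 + 14)*(-2 + sqrt(-7 + 14)))) = 3116*(1/2038) + 36/((10*sqrt(7)*(-2 + sqrt(7)))) = 1558/1019 + 36*(sqrt(7)/(70*(-2 + sqrt(7)))) = 1558/1019 + 18*sqrt(7)/(35*(-2 + sqrt(7)))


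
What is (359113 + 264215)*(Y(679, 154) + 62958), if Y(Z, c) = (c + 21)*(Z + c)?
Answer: 130109123424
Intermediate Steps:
Y(Z, c) = (21 + c)*(Z + c)
(359113 + 264215)*(Y(679, 154) + 62958) = (359113 + 264215)*((154**2 + 21*679 + 21*154 + 679*154) + 62958) = 623328*((23716 + 14259 + 3234 + 104566) + 62958) = 623328*(145775 + 62958) = 623328*208733 = 130109123424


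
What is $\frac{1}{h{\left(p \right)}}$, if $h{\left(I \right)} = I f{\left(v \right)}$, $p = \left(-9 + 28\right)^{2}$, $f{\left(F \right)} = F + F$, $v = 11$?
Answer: $\frac{1}{7942} \approx 0.00012591$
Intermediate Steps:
$f{\left(F \right)} = 2 F$
$p = 361$ ($p = 19^{2} = 361$)
$h{\left(I \right)} = 22 I$ ($h{\left(I \right)} = I 2 \cdot 11 = I 22 = 22 I$)
$\frac{1}{h{\left(p \right)}} = \frac{1}{22 \cdot 361} = \frac{1}{7942}$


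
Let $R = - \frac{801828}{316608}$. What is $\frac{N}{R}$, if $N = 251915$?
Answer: $- \frac{6646525360}{66819} \approx -99471.0$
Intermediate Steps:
$R = - \frac{66819}{26384}$ ($R = \left(-801828\right) \frac{1}{316608} = - \frac{66819}{26384} \approx -2.5326$)
$\frac{N}{R} = \frac{251915}{- \frac{66819}{26384}} = 251915 \left(- \frac{26384}{66819}\right) = - \frac{6646525360}{66819}$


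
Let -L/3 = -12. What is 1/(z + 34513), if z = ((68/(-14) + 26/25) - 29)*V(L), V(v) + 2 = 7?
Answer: 35/1202212 ≈ 2.9113e-5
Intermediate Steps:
L = 36 (L = -3*(-12) = 36)
V(v) = 5 (V(v) = -2 + 7 = 5)
z = -5743/35 (z = ((68/(-14) + 26/25) - 29)*5 = ((68*(-1/14) + 26*(1/25)) - 29)*5 = ((-34/7 + 26/25) - 29)*5 = (-668/175 - 29)*5 = -5743/175*5 = -5743/35 ≈ -164.09)
1/(z + 34513) = 1/(-5743/35 + 34513) = 1/(1202212/35) = 35/1202212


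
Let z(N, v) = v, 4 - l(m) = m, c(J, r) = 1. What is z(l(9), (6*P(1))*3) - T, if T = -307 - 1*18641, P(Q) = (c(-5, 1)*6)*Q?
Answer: 19056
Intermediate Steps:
P(Q) = 6*Q (P(Q) = (1*6)*Q = 6*Q)
l(m) = 4 - m
T = -18948 (T = -307 - 18641 = -18948)
z(l(9), (6*P(1))*3) - T = (6*(6*1))*3 - 1*(-18948) = (6*6)*3 + 18948 = 36*3 + 18948 = 108 + 18948 = 19056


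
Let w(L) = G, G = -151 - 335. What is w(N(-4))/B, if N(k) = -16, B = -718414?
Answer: 243/359207 ≈ 0.00067649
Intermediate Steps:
G = -486
w(L) = -486
w(N(-4))/B = -486/(-718414) = -486*(-1/718414) = 243/359207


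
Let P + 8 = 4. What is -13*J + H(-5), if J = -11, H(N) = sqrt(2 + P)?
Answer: 143 + I*sqrt(2) ≈ 143.0 + 1.4142*I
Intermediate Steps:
P = -4 (P = -8 + 4 = -4)
H(N) = I*sqrt(2) (H(N) = sqrt(2 - 4) = sqrt(-2) = I*sqrt(2))
-13*J + H(-5) = -13*(-11) + I*sqrt(2) = 143 + I*sqrt(2)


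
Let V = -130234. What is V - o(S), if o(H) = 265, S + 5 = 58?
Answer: -130499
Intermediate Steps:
S = 53 (S = -5 + 58 = 53)
V - o(S) = -130234 - 1*265 = -130234 - 265 = -130499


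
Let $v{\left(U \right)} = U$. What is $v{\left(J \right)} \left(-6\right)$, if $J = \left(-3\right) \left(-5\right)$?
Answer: $-90$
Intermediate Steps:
$J = 15$
$v{\left(J \right)} \left(-6\right) = 15 \left(-6\right) = -90$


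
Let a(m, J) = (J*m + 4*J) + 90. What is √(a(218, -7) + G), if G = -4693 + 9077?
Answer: 2*√730 ≈ 54.037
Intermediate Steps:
G = 4384
a(m, J) = 90 + 4*J + J*m (a(m, J) = (4*J + J*m) + 90 = 90 + 4*J + J*m)
√(a(218, -7) + G) = √((90 + 4*(-7) - 7*218) + 4384) = √((90 - 28 - 1526) + 4384) = √(-1464 + 4384) = √2920 = 2*√730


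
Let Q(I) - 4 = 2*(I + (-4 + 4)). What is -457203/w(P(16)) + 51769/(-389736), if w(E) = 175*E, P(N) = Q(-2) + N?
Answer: -22291677701/136407600 ≈ -163.42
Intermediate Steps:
Q(I) = 4 + 2*I (Q(I) = 4 + 2*(I + (-4 + 4)) = 4 + 2*(I + 0) = 4 + 2*I)
P(N) = N (P(N) = (4 + 2*(-2)) + N = (4 - 4) + N = 0 + N = N)
-457203/w(P(16)) + 51769/(-389736) = -457203/(175*16) + 51769/(-389736) = -457203/2800 + 51769*(-1/389736) = -457203*1/2800 - 51769/389736 = -457203/2800 - 51769/389736 = -22291677701/136407600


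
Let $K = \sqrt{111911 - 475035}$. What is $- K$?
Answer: $- 2 i \sqrt{90781} \approx - 602.6 i$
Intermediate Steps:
$K = 2 i \sqrt{90781}$ ($K = \sqrt{-363124} = 2 i \sqrt{90781} \approx 602.6 i$)
$- K = - 2 i \sqrt{90781}$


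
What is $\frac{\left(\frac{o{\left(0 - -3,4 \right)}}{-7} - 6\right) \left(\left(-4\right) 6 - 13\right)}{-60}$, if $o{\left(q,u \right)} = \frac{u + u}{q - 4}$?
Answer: $- \frac{629}{210} \approx -2.9952$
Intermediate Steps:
$o{\left(q,u \right)} = \frac{2 u}{-4 + q}$
$\frac{\left(\frac{o{\left(0 - -3,4 \right)}}{-7} - 6\right) \left(\left(-4\right) 6 - 13\right)}{-60} = \frac{\left(\frac{2 \cdot 4 \frac{1}{-4 + \left(0 - -3\right)}}{-7} - 6\right) \left(\left(-4\right) 6 - 13\right)}{-60} = \left(2 \cdot 4 \frac{1}{-4 + \left(0 + 3\right)} \left(- \frac{1}{7}\right) - 6\right) \left(-24 - 13\right) \left(- \frac{1}{60}\right) = \left(2 \cdot 4 \frac{1}{-4 + 3} \left(- \frac{1}{7}\right) - 6\right) \left(-37\right) \left(- \frac{1}{60}\right) = \left(2 \cdot 4 \frac{1}{-1} \left(- \frac{1}{7}\right) - 6\right) \left(-37\right) \left(- \frac{1}{60}\right) = \left(2 \cdot 4 \left(-1\right) \left(- \frac{1}{7}\right) - 6\right) \left(-37\right) \left(- \frac{1}{60}\right) = \left(\left(-8\right) \left(- \frac{1}{7}\right) - 6\right) \left(-37\right) \left(- \frac{1}{60}\right) = \left(\frac{8}{7} - 6\right) \left(-37\right) \left(- \frac{1}{60}\right) = \left(- \frac{34}{7}\right) \left(-37\right) \left(- \frac{1}{60}\right) = \frac{1258}{7} \left(- \frac{1}{60}\right) = - \frac{629}{210}$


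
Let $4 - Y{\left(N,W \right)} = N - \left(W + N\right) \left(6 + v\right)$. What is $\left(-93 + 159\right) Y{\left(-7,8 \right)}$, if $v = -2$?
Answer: $990$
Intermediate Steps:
$Y{\left(N,W \right)} = 4 + 3 N + 4 W$ ($Y{\left(N,W \right)} = 4 - \left(N - \left(W + N\right) \left(6 - 2\right)\right) = 4 - \left(N - \left(N + W\right) 4\right) = 4 - \left(N - \left(4 N + 4 W\right)\right) = 4 - \left(- 4 W - 3 N\right) = 4 + \left(3 N + 4 W\right) = 4 + 3 N + 4 W$)
$\left(-93 + 159\right) Y{\left(-7,8 \right)} = \left(-93 + 159\right) \left(4 + 3 \left(-7\right) + 4 \cdot 8\right) = 66 \left(4 - 21 + 32\right) = 66 \cdot 15 = 990$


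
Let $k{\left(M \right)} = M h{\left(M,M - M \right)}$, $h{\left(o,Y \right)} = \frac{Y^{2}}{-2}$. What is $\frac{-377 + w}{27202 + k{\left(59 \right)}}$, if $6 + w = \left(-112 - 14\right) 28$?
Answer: $- \frac{3911}{27202} \approx -0.14378$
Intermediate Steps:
$h{\left(o,Y \right)} = - \frac{Y^{2}}{2}$ ($h{\left(o,Y \right)} = Y^{2} \left(- \frac{1}{2}\right) = - \frac{Y^{2}}{2}$)
$k{\left(M \right)} = 0$ ($k{\left(M \right)} = M \left(- \frac{\left(M - M\right)^{2}}{2}\right) = M \left(- \frac{0^{2}}{2}\right) = M \left(\left(- \frac{1}{2}\right) 0\right) = M 0 = 0$)
$w = -3534$ ($w = -6 + \left(-112 - 14\right) 28 = -6 - 3528 = -3534$)
$\frac{-377 + w}{27202 + k{\left(59 \right)}} = \frac{-377 - 3534}{27202 + 0} = - \frac{3911}{27202}$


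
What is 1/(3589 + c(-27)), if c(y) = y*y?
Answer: 1/4318 ≈ 0.00023159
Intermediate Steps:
c(y) = y**2
1/(3589 + c(-27)) = 1/(3589 + (-27)**2) = 1/(3589 + 729) = 1/4318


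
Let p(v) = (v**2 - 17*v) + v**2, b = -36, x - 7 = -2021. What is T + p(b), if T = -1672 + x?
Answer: -482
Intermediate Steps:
x = -2014 (x = 7 - 2021 = -2014)
T = -3686 (T = -1672 - 2014 = -3686)
p(v) = -17*v + 2*v**2
T + p(b) = -3686 - 36*(-17 + 2*(-36)) = -3686 - 36*(-17 - 72) = -3686 - 36*(-89) = -3686 + 3204 = -482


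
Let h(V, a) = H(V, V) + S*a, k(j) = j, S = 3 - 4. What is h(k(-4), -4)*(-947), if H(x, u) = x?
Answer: 0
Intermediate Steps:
S = -1
h(V, a) = V - a
h(k(-4), -4)*(-947) = (-4 - 1*(-4))*(-947) = (-4 + 4)*(-947) = 0*(-947) = 0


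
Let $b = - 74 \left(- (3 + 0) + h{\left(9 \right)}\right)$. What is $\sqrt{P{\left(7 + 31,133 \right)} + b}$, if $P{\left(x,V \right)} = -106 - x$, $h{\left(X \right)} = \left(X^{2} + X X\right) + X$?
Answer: $4 i \sqrt{786} \approx 112.14 i$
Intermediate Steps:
$h{\left(X \right)} = X + 2 X^{2}$ ($h{\left(X \right)} = \left(X^{2} + X^{2}\right) + X = 2 X^{2} + X = X + 2 X^{2}$)
$b = -12432$ ($b = - 74 \left(- (3 + 0) + 9 \left(1 + 2 \cdot 9\right)\right) = - 74 \left(\left(-1\right) 3 + 9 \left(1 + 18\right)\right) = - 74 \left(-3 + 9 \cdot 19\right) = - 74 \left(-3 + 171\right) = \left(-74\right) 168 = -12432$)
$\sqrt{P{\left(7 + 31,133 \right)} + b} = \sqrt{\left(-106 - \left(7 + 31\right)\right) - 12432} = \sqrt{\left(-106 - 38\right) - 12432} = \sqrt{-144 - 12432} = \sqrt{-12576} = 4 i \sqrt{786}$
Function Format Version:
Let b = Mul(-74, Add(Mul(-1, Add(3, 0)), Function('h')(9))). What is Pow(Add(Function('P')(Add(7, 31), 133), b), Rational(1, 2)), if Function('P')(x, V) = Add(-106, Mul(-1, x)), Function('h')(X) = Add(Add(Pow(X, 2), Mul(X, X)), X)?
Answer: Mul(4, I, Pow(786, Rational(1, 2))) ≈ Mul(112.14, I)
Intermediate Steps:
Function('h')(X) = Add(X, Mul(2, Pow(X, 2))) (Function('h')(X) = Add(Add(Pow(X, 2), Pow(X, 2)), X) = Add(Mul(2, Pow(X, 2)), X) = Add(X, Mul(2, Pow(X, 2))))
b = -12432 (b = Mul(-74, Add(Mul(-1, Add(3, 0)), Mul(9, Add(1, Mul(2, 9))))) = Mul(-74, Add(Mul(-1, 3), Mul(9, Add(1, 18)))) = Mul(-74, Add(-3, Mul(9, 19))) = Mul(-74, Add(-3, 171)) = Mul(-74, 168) = -12432)
Pow(Add(Function('P')(Add(7, 31), 133), b), Rational(1, 2)) = Pow(Add(Add(-106, Mul(-1, Add(7, 31))), -12432), Rational(1, 2)) = Pow(Add(Add(-106, Mul(-1, 38)), -12432), Rational(1, 2)) = Pow(Add(Add(-106, -38), -12432), Rational(1, 2)) = Pow(Add(-144, -12432), Rational(1, 2)) = Pow(-12576, Rational(1, 2)) = Mul(4, I, Pow(786, Rational(1, 2)))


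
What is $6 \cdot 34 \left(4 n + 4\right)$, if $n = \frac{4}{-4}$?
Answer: $0$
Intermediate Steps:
$n = -1$ ($n = 4 \left(- \frac{1}{4}\right) = -1$)
$6 \cdot 34 \left(4 n + 4\right) = 6 \cdot 34 \left(4 \left(-1\right) + 4\right) = 204 \left(-4 + 4\right) = 204 \cdot 0 = 0$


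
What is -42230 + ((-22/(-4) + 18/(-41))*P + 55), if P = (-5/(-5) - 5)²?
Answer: -1725855/41 ≈ -42094.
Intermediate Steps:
P = 16 (P = (-5*(-⅕) - 5)² = (1 - 5)² = (-4)² = 16)
-42230 + ((-22/(-4) + 18/(-41))*P + 55) = -42230 + ((-22/(-4) + 18/(-41))*16 + 55) = -42230 + ((-22*(-¼) + 18*(-1/41))*16 + 55) = -42230 + ((11/2 - 18/41)*16 + 55) = -42230 + ((415/82)*16 + 55) = -42230 + (3320/41 + 55) = -42230 + 5575/41 = -1725855/41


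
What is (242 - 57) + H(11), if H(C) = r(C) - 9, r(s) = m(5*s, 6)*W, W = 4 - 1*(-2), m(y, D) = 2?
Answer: 188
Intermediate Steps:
W = 6 (W = 4 + 2 = 6)
r(s) = 12 (r(s) = 2*6 = 12)
H(C) = 3 (H(C) = 12 - 9 = 3)
(242 - 57) + H(11) = (242 - 57) + 3 = 185 + 3 = 188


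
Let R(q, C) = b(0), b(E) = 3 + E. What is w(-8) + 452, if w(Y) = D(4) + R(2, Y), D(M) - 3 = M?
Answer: 462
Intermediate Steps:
D(M) = 3 + M
R(q, C) = 3 (R(q, C) = 3 + 0 = 3)
w(Y) = 10 (w(Y) = (3 + 4) + 3 = 7 + 3 = 10)
w(-8) + 452 = 10 + 452 = 462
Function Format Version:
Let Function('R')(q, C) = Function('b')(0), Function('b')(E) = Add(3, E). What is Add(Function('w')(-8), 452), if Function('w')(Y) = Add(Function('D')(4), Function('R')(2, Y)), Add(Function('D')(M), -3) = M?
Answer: 462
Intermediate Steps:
Function('D')(M) = Add(3, M)
Function('R')(q, C) = 3 (Function('R')(q, C) = Add(3, 0) = 3)
Function('w')(Y) = 10 (Function('w')(Y) = Add(Add(3, 4), 3) = Add(7, 3) = 10)
Add(Function('w')(-8), 452) = Add(10, 452) = 462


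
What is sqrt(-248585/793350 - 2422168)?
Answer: I*sqrt(6775657617863510)/52890 ≈ 1556.3*I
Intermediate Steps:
sqrt(-248585/793350 - 2422168) = sqrt(-248585*1/793350 - 2422168) = sqrt(-49717/158670 - 2422168) = sqrt(-384325446277/158670) = I*sqrt(6775657617863510)/52890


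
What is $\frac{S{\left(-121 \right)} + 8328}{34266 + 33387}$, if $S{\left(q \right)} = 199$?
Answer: $\frac{8527}{67653} \approx 0.12604$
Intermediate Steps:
$\frac{S{\left(-121 \right)} + 8328}{34266 + 33387} = \frac{199 + 8328}{34266 + 33387} = \frac{8527}{67653}$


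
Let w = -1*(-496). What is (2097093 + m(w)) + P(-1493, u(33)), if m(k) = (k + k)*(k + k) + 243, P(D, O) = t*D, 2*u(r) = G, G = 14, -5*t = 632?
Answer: 16350576/5 ≈ 3.2701e+6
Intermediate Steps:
t = -632/5 (t = -⅕*632 = -632/5 ≈ -126.40)
u(r) = 7 (u(r) = (½)*14 = 7)
P(D, O) = -632*D/5
w = 496
m(k) = 243 + 4*k² (m(k) = (2*k)*(2*k) + 243 = 4*k² + 243 = 243 + 4*k²)
(2097093 + m(w)) + P(-1493, u(33)) = (2097093 + (243 + 4*496²)) - 632/5*(-1493) = (2097093 + (243 + 4*246016)) + 943576/5 = (2097093 + (243 + 984064)) + 943576/5 = (2097093 + 984307) + 943576/5 = 3081400 + 943576/5 = 16350576/5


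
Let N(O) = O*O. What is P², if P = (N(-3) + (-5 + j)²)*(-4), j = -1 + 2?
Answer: 10000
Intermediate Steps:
j = 1
N(O) = O²
P = -100 (P = ((-3)² + (-5 + 1)²)*(-4) = (9 + (-4)²)*(-4) = (9 + 16)*(-4) = 25*(-4) = -100)
P² = (-100)² = 10000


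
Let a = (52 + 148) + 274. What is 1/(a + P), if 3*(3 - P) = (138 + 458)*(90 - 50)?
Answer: -3/22409 ≈ -0.00013387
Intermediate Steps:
P = -23831/3 (P = 3 - (138 + 458)*(90 - 50)/3 = 3 - 596*40/3 = 3 - ⅓*23840 = 3 - 23840/3 = -23831/3 ≈ -7943.7)
a = 474 (a = 200 + 274 = 474)
1/(a + P) = 1/(474 - 23831/3) = 1/(-22409/3) = -3/22409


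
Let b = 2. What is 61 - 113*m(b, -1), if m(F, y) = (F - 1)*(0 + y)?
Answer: 174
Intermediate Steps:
m(F, y) = y*(-1 + F) (m(F, y) = (-1 + F)*y = y*(-1 + F))
61 - 113*m(b, -1) = 61 - (-113)*(-1 + 2) = 61 - (-113) = 61 - 113*(-1) = 61 + 113 = 174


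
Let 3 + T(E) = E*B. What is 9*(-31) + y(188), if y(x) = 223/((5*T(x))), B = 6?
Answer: -1569152/5625 ≈ -278.96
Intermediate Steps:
T(E) = -3 + 6*E (T(E) = -3 + E*6 = -3 + 6*E)
y(x) = 223/(-15 + 30*x) (y(x) = 223/((5*(-3 + 6*x))) = 223/(-15 + 30*x))
9*(-31) + y(188) = 9*(-31) + 223/(15*(-1 + 2*188)) = -279 + 223/(15*(-1 + 376)) = -279 + (223/15)/375 = -279 + (223/15)*(1/375) = -279 + 223/5625 = -1569152/5625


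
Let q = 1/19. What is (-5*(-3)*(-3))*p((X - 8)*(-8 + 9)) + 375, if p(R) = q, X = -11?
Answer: 7080/19 ≈ 372.63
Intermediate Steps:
q = 1/19 (q = 1*(1/19) = 1/19 ≈ 0.052632)
p(R) = 1/19
(-5*(-3)*(-3))*p((X - 8)*(-8 + 9)) + 375 = (-5*(-3)*(-3))*(1/19) + 375 = (15*(-3))*(1/19) + 375 = -45*1/19 + 375 = -45/19 + 375 = 7080/19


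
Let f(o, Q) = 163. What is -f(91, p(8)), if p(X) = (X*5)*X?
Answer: -163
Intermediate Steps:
p(X) = 5*X² (p(X) = (5*X)*X = 5*X²)
-f(91, p(8)) = -1*163 = -163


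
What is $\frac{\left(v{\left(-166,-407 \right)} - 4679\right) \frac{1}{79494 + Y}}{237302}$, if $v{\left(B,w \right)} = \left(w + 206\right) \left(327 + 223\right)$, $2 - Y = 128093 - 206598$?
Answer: $- \frac{115229}{37493953302} \approx -3.0733 \cdot 10^{-6}$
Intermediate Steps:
$Y = 78507$ ($Y = 2 - \left(128093 - 206598\right) = 2 - -78505 = 2 + 78505 = 78507$)
$v{\left(B,w \right)} = 113300 + 550 w$ ($v{\left(B,w \right)} = \left(206 + w\right) 550 = 113300 + 550 w$)
$\frac{\left(v{\left(-166,-407 \right)} - 4679\right) \frac{1}{79494 + Y}}{237302} = \frac{\left(\left(113300 + 550 \left(-407\right)\right) - 4679\right) \frac{1}{79494 + 78507}}{237302} = \frac{\left(113300 - 223850\right) - 4679}{158001} \cdot \frac{1}{237302} = \left(-110550 - 4679\right) \frac{1}{158001} \cdot \frac{1}{237302} = \left(-115229\right) \frac{1}{158001} \cdot \frac{1}{237302} = \left(- \frac{115229}{158001}\right) \frac{1}{237302} = - \frac{115229}{37493953302}$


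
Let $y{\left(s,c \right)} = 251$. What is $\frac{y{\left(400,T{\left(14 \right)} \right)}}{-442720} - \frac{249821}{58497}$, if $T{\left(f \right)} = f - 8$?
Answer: $- \frac{110615435867}{25897791840} \approx -4.2712$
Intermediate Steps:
$T{\left(f \right)} = -8 + f$ ($T{\left(f \right)} = f - 8 = -8 + f$)
$\frac{y{\left(400,T{\left(14 \right)} \right)}}{-442720} - \frac{249821}{58497} = \frac{251}{-442720} - \frac{249821}{58497} = 251 \left(- \frac{1}{442720}\right) - \frac{249821}{58497} = - \frac{251}{442720} - \frac{249821}{58497} = - \frac{110615435867}{25897791840}$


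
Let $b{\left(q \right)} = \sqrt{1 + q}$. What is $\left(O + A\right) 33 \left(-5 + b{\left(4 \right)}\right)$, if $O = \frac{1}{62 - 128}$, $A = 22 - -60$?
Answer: $- \frac{27055}{2} + \frac{5411 \sqrt{5}}{2} \approx -7477.8$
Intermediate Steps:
$A = 82$ ($A = 22 + 60 = 82$)
$O = - \frac{1}{66}$ ($O = \frac{1}{-66} = - \frac{1}{66} \approx -0.015152$)
$\left(O + A\right) 33 \left(-5 + b{\left(4 \right)}\right) = \left(- \frac{1}{66} + 82\right) 33 \left(-5 + \sqrt{1 + 4}\right) = \frac{5411 \cdot 33 \left(-5 + \sqrt{5}\right)}{66} = \frac{5411 \left(-165 + 33 \sqrt{5}\right)}{66} = - \frac{27055}{2} + \frac{5411 \sqrt{5}}{2}$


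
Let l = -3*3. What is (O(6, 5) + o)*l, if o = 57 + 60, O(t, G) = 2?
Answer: -1071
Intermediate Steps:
l = -9
o = 117
(O(6, 5) + o)*l = (2 + 117)*(-9) = 119*(-9) = -1071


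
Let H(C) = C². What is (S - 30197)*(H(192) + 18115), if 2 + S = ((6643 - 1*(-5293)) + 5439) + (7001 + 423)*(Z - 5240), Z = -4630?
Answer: -4029284678216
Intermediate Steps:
S = -73257507 (S = -2 + (((6643 - 1*(-5293)) + 5439) + (7001 + 423)*(-4630 - 5240)) = -2 + (((6643 + 5293) + 5439) + 7424*(-9870)) = -2 + ((11936 + 5439) - 73274880) = -2 + (17375 - 73274880) = -2 - 73257505 = -73257507)
(S - 30197)*(H(192) + 18115) = (-73257507 - 30197)*(192² + 18115) = -73287704*(36864 + 18115) = -73287704*54979 = -4029284678216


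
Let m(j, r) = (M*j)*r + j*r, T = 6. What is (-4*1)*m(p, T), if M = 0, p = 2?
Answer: -48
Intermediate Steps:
m(j, r) = j*r (m(j, r) = (0*j)*r + j*r = 0*r + j*r = 0 + j*r = j*r)
(-4*1)*m(p, T) = (-4*1)*(2*6) = -4*12 = -48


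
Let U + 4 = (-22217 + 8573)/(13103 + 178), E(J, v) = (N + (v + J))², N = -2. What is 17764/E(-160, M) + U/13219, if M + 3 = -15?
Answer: 259709324633/474016155300 ≈ 0.54789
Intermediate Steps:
M = -18 (M = -3 - 15 = -18)
E(J, v) = (-2 + J + v)² (E(J, v) = (-2 + (v + J))² = (-2 + (J + v))² = (-2 + J + v)²)
U = -22256/4427 (U = -4 + (-22217 + 8573)/(13103 + 178) = -4 - 13644/13281 = -4 - 13644*1/13281 = -4 - 4548/4427 = -22256/4427 ≈ -5.0273)
17764/E(-160, M) + U/13219 = 17764/((-2 - 160 - 18)²) - 22256/4427/13219 = 17764/((-180)²) - 22256/4427*1/13219 = 17764/32400 - 22256/58520513 = 17764*(1/32400) - 22256/58520513 = 4441/8100 - 22256/58520513 = 259709324633/474016155300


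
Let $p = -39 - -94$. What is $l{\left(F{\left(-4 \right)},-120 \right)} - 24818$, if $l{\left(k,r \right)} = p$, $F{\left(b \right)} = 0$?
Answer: $-24763$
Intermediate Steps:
$p = 55$ ($p = -39 + 94 = 55$)
$l{\left(k,r \right)} = 55$
$l{\left(F{\left(-4 \right)},-120 \right)} - 24818 = 55 - 24818 = -24763$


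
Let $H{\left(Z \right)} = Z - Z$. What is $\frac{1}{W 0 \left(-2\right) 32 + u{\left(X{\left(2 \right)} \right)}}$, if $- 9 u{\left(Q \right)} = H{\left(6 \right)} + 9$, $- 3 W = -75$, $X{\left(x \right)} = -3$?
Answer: $-1$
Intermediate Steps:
$W = 25$ ($W = \left(- \frac{1}{3}\right) \left(-75\right) = 25$)
$H{\left(Z \right)} = 0$
$u{\left(Q \right)} = -1$ ($u{\left(Q \right)} = - \frac{0 + 9}{9} = \left(- \frac{1}{9}\right) 9 = -1$)
$\frac{1}{W 0 \left(-2\right) 32 + u{\left(X{\left(2 \right)} \right)}} = \frac{1}{25 \cdot 0 \left(-2\right) 32 - 1} = \frac{1}{25 \cdot 0 \cdot 32 - 1} = \frac{1}{25 \cdot 0 - 1} = \frac{1}{0 - 1} = \frac{1}{-1} = -1$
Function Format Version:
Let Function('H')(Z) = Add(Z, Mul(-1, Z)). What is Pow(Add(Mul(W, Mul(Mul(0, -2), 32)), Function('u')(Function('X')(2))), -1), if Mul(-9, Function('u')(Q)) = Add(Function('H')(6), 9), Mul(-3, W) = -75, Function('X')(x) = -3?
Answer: -1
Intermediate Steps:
W = 25 (W = Mul(Rational(-1, 3), -75) = 25)
Function('H')(Z) = 0
Function('u')(Q) = -1 (Function('u')(Q) = Mul(Rational(-1, 9), Add(0, 9)) = Mul(Rational(-1, 9), 9) = -1)
Pow(Add(Mul(W, Mul(Mul(0, -2), 32)), Function('u')(Function('X')(2))), -1) = Pow(Add(Mul(25, Mul(Mul(0, -2), 32)), -1), -1) = Pow(Add(Mul(25, Mul(0, 32)), -1), -1) = Pow(Add(Mul(25, 0), -1), -1) = Pow(Add(0, -1), -1) = Pow(-1, -1) = -1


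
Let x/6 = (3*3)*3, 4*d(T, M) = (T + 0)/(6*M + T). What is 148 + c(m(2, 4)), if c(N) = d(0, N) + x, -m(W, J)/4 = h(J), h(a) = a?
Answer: 310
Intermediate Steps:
d(T, M) = T/(4*(T + 6*M)) (d(T, M) = ((T + 0)/(6*M + T))/4 = (T/(T + 6*M))/4 = T/(4*(T + 6*M)))
m(W, J) = -4*J
x = 162 (x = 6*((3*3)*3) = 6*(9*3) = 6*27 = 162)
c(N) = 162 (c(N) = (1/4)*0/(0 + 6*N) + 162 = (1/4)*0/(6*N) + 162 = (1/4)*0*(1/(6*N)) + 162 = 0 + 162 = 162)
148 + c(m(2, 4)) = 148 + 162 = 310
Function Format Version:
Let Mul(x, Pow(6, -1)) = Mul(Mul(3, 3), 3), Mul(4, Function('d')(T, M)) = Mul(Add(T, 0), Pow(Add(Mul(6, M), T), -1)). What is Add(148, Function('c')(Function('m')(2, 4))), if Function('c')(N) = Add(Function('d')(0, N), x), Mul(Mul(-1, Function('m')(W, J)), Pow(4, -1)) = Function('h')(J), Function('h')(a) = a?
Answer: 310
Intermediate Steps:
Function('d')(T, M) = Mul(Rational(1, 4), T, Pow(Add(T, Mul(6, M)), -1)) (Function('d')(T, M) = Mul(Rational(1, 4), Mul(Add(T, 0), Pow(Add(Mul(6, M), T), -1))) = Mul(Rational(1, 4), Mul(T, Pow(Add(T, Mul(6, M)), -1))) = Mul(Rational(1, 4), T, Pow(Add(T, Mul(6, M)), -1)))
Function('m')(W, J) = Mul(-4, J)
x = 162 (x = Mul(6, Mul(Mul(3, 3), 3)) = Mul(6, Mul(9, 3)) = Mul(6, 27) = 162)
Function('c')(N) = 162 (Function('c')(N) = Add(Mul(Rational(1, 4), 0, Pow(Add(0, Mul(6, N)), -1)), 162) = Add(Mul(Rational(1, 4), 0, Pow(Mul(6, N), -1)), 162) = Add(Mul(Rational(1, 4), 0, Mul(Rational(1, 6), Pow(N, -1))), 162) = Add(0, 162) = 162)
Add(148, Function('c')(Function('m')(2, 4))) = Add(148, 162) = 310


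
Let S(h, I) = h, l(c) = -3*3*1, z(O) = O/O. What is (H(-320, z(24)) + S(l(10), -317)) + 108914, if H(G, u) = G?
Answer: 108585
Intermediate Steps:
z(O) = 1
l(c) = -9 (l(c) = -9*1 = -9)
(H(-320, z(24)) + S(l(10), -317)) + 108914 = (-320 - 9) + 108914 = -329 + 108914 = 108585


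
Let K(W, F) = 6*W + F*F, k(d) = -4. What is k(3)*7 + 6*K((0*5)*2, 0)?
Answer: -28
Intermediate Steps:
K(W, F) = F**2 + 6*W (K(W, F) = 6*W + F**2 = F**2 + 6*W)
k(3)*7 + 6*K((0*5)*2, 0) = -4*7 + 6*(0**2 + 6*((0*5)*2)) = -28 + 6*(0 + 6*(0*2)) = -28 + 6*(0 + 6*0) = -28 + 6*(0 + 0) = -28 + 6*0 = -28 + 0 = -28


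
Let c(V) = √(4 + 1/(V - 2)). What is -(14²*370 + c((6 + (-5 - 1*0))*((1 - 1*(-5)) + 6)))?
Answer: -72520 - √410/10 ≈ -72522.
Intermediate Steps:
c(V) = √(4 + 1/(-2 + V))
-(14²*370 + c((6 + (-5 - 1*0))*((1 - 1*(-5)) + 6))) = -(14²*370 + √((-7 + 4*((6 + (-5 - 1*0))*((1 - 1*(-5)) + 6)))/(-2 + (6 + (-5 - 1*0))*((1 - 1*(-5)) + 6)))) = -(196*370 + √((-7 + 4*((6 + (-5 + 0))*((1 + 5) + 6)))/(-2 + (6 + (-5 + 0))*((1 + 5) + 6)))) = -(72520 + √((-7 + 4*((6 - 5)*(6 + 6)))/(-2 + (6 - 5)*(6 + 6)))) = -(72520 + √((-7 + 4*(1*12))/(-2 + 1*12))) = -(72520 + √((-7 + 4*12)/(-2 + 12))) = -(72520 + √((-7 + 48)/10)) = -(72520 + √((⅒)*41)) = -(72520 + √(41/10)) = -(72520 + √410/10) = -72520 - √410/10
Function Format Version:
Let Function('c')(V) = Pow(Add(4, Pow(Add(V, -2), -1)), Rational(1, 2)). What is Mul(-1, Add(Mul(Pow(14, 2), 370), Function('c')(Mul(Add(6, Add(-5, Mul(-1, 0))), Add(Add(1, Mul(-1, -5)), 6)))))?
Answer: Add(-72520, Mul(Rational(-1, 10), Pow(410, Rational(1, 2)))) ≈ -72522.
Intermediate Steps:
Function('c')(V) = Pow(Add(4, Pow(Add(-2, V), -1)), Rational(1, 2))
Mul(-1, Add(Mul(Pow(14, 2), 370), Function('c')(Mul(Add(6, Add(-5, Mul(-1, 0))), Add(Add(1, Mul(-1, -5)), 6))))) = Mul(-1, Add(Mul(Pow(14, 2), 370), Pow(Mul(Pow(Add(-2, Mul(Add(6, Add(-5, Mul(-1, 0))), Add(Add(1, Mul(-1, -5)), 6))), -1), Add(-7, Mul(4, Mul(Add(6, Add(-5, Mul(-1, 0))), Add(Add(1, Mul(-1, -5)), 6))))), Rational(1, 2)))) = Mul(-1, Add(Mul(196, 370), Pow(Mul(Pow(Add(-2, Mul(Add(6, Add(-5, 0)), Add(Add(1, 5), 6))), -1), Add(-7, Mul(4, Mul(Add(6, Add(-5, 0)), Add(Add(1, 5), 6))))), Rational(1, 2)))) = Mul(-1, Add(72520, Pow(Mul(Pow(Add(-2, Mul(Add(6, -5), Add(6, 6))), -1), Add(-7, Mul(4, Mul(Add(6, -5), Add(6, 6))))), Rational(1, 2)))) = Mul(-1, Add(72520, Pow(Mul(Pow(Add(-2, Mul(1, 12)), -1), Add(-7, Mul(4, Mul(1, 12)))), Rational(1, 2)))) = Mul(-1, Add(72520, Pow(Mul(Pow(Add(-2, 12), -1), Add(-7, Mul(4, 12))), Rational(1, 2)))) = Mul(-1, Add(72520, Pow(Mul(Pow(10, -1), Add(-7, 48)), Rational(1, 2)))) = Mul(-1, Add(72520, Pow(Mul(Rational(1, 10), 41), Rational(1, 2)))) = Mul(-1, Add(72520, Pow(Rational(41, 10), Rational(1, 2)))) = Mul(-1, Add(72520, Mul(Rational(1, 10), Pow(410, Rational(1, 2))))) = Add(-72520, Mul(Rational(-1, 10), Pow(410, Rational(1, 2))))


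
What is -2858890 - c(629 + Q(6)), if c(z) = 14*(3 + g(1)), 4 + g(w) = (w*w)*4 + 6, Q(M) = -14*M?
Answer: -2859016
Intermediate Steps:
g(w) = 2 + 4*w**2 (g(w) = -4 + ((w*w)*4 + 6) = -4 + (w**2*4 + 6) = -4 + (4*w**2 + 6) = -4 + (6 + 4*w**2) = 2 + 4*w**2)
c(z) = 126 (c(z) = 14*(3 + (2 + 4*1**2)) = 14*(3 + (2 + 4*1)) = 14*(3 + (2 + 4)) = 14*(3 + 6) = 14*9 = 126)
-2858890 - c(629 + Q(6)) = -2858890 - 1*126 = -2858890 - 126 = -2859016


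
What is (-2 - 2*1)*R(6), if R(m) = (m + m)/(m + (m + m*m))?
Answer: -1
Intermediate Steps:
R(m) = 2*m/(m² + 2*m) (R(m) = (2*m)/(m + (m + m²)) = (2*m)/(m² + 2*m) = 2*m/(m² + 2*m))
(-2 - 2*1)*R(6) = (-2 - 2*1)*(2/(2 + 6)) = (-2 - 2)*(2/8) = -8/8 = -4*¼ = -1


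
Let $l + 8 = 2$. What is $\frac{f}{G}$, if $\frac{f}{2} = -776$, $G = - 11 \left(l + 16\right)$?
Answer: $\frac{776}{55} \approx 14.109$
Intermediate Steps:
$l = -6$ ($l = -8 + 2 = -6$)
$G = -110$ ($G = - 11 \left(-6 + 16\right) = \left(-11\right) 10 = -110$)
$f = -1552$ ($f = 2 \left(-776\right) = -1552$)
$\frac{f}{G} = - \frac{1552}{-110} = \left(-1552\right) \left(- \frac{1}{110}\right) = \frac{776}{55}$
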